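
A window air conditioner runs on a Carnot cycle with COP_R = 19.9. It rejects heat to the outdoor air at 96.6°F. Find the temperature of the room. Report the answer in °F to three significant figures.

For a Carnot refrigerator COP_R = T_C/(T_H − T_C), so T_C = COP·T_H/(1 + COP).
With T_H = 309.04 K, T_C = 19.9 × 309.04/20.90 = 294.25 K.
Converting, 294.25 K = 69.98°F.

70.0 °F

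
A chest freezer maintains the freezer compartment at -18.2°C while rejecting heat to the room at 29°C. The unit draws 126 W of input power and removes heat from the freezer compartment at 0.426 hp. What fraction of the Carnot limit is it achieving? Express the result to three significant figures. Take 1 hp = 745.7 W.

Converting, Q̇_C = 0.4260 hp = 317.7 W, so COP_actual = Q̇_C/Ẇ = 317.7/126.0 = 2.521.
In absolute terms T_C = 254.95 K and T_H = 302.15 K, so ΔT = 47.20 K.
COP_Carnot = T_C/ΔT = 254.95/47.20 = 5.401.
η_II = COP_actual/COP_Carnot = 2.521/5.401 = 0.4668.

0.467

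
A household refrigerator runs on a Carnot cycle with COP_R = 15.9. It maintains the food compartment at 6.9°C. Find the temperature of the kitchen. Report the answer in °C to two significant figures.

25 °C

COP_R = T_C/(T_H − T_C) gives T_H − T_C = T_C/COP.
With T_C = 280.05 K, T_H = 280.05 × (1 + 1/15.9) = 297.66 K.
Converting, 297.66 K = 24.51°C.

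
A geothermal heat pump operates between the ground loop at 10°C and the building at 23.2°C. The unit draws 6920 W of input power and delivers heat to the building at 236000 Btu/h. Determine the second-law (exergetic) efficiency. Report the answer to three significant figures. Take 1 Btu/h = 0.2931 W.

0.445

Converting, Q̇_H = 236000 Btu/h = 69170 W, so COP_actual = Q̇_H/Ẇ = 69170/6920 = 9.996.
In absolute terms T_C = 283.15 K and T_H = 296.35 K, so ΔT = 13.20 K.
COP_Carnot = T_H/ΔT = 296.35/13.20 = 22.45.
η_II = COP_actual/COP_Carnot = 9.996/22.45 = 0.4452.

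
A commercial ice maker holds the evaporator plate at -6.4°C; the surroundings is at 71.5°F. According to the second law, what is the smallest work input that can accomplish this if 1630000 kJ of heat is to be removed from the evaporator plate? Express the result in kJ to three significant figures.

In absolute terms T_C = 266.75 K and T_H = 295.09 K, so ΔT = 28.34 K.
The reversible limit is COP_R = T_C/ΔT = 9.411, so W_min = Q_C/COP = Q_C·ΔT/T_C.
W_min = 1630000 × 28.34/266.75 = 173200 kJ.

173000 kJ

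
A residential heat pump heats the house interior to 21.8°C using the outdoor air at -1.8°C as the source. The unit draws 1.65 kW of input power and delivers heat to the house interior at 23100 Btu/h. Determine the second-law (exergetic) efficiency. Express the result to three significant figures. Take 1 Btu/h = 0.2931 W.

0.328

Converting, Q̇_H = 23100 Btu/h = 6.771 kW, so COP_actual = Q̇_H/Ẇ = 6.771/1.650 = 4.103.
In absolute terms T_C = 271.35 K and T_H = 294.95 K, so ΔT = 23.60 K.
COP_Carnot = T_H/ΔT = 294.95/23.60 = 12.50.
η_II = COP_actual/COP_Carnot = 4.103/12.50 = 0.3283.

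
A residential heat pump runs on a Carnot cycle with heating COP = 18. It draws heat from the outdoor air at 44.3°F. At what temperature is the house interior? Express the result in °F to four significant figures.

73.95 °F

COP_HP = T_H/(T_H − T_C) rearranges to T_H = COP·T_C/(COP − 1).
With T_C = 279.98 K, T_H = 18 × 279.98/17.00 = 296.45 K.
Converting, 296.45 K = 73.95°F.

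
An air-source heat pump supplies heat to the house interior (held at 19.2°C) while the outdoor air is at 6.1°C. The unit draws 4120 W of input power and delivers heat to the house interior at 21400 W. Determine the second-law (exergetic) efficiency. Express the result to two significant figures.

COP_actual = Q̇_H/Ẇ = 21400/4120 = 5.194.
In absolute terms T_C = 279.25 K and T_H = 292.35 K, so ΔT = 13.10 K.
COP_Carnot = T_H/ΔT = 292.35/13.10 = 22.32.
η_II = COP_actual/COP_Carnot = 5.194/22.32 = 0.2327.

0.23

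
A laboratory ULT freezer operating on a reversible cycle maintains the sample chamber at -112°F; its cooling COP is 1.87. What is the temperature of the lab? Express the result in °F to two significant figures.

COP_R = T_C/(T_H − T_C) gives T_H − T_C = T_C/COP.
With T_C = 193.15 K, T_H = 193.15 × (1 + 1/1.87) = 296.44 K.
Converting, 296.44 K = 73.92°F.

74 °F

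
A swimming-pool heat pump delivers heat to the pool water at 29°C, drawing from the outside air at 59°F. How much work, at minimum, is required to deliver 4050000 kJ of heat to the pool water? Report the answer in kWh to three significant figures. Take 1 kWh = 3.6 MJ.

In absolute terms T_C = 288.15 K and T_H = 302.15 K, so ΔT = 14.00 K.
The reversible limit is COP_HP = T_H/ΔT = 21.58, so W_min = Q_H/COP = Q_H·ΔT/T_H.
W_min = 4050000 × 14.00/302.15 = 187700 kJ = 52.13 kWh.

52.1 kWh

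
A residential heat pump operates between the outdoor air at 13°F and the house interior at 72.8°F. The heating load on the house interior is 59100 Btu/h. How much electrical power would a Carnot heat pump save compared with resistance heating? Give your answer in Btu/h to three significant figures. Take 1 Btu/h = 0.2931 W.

52500 Btu/h

In absolute terms T_C = 262.59 K and T_H = 295.82 K, so ΔT = 33.22 K.
COP_Carnot = T_H/ΔT = 295.82/33.22 = 8.904.
Resistance heating needs Ẇ_res = Q̇_H = 59100 Btu/h; the reversible heat pump needs only Ẇ_hp = Q̇_H/COP = 6637 Btu/h.
Saving = 59100 − 6637 = 52460 Btu/h.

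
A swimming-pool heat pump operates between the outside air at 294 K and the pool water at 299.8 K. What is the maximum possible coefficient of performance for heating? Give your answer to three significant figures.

The reservoir spacing is ΔT = 299.8 − 294 = 5.800 K.
For a reversible cycle, COP_Carnot = T_H/ΔT = 299.80/5.800 = 51.69.

51.7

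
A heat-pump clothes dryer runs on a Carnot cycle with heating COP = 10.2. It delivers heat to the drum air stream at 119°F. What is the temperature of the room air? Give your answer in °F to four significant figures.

COP_HP = T_H/(T_H − T_C) gives T_H − T_C = T_H/COP.
With T_H = 321.48 K, T_C = 321.48 × (1 − 1/10.2) = 289.97 K.
Converting, 289.97 K = 62.27°F.

62.27 °F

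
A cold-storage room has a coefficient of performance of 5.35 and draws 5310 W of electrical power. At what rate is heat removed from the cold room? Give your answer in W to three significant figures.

Q̇_C = COP × Ẇ = 5.35 × 5310 = 28410 W.

28400 W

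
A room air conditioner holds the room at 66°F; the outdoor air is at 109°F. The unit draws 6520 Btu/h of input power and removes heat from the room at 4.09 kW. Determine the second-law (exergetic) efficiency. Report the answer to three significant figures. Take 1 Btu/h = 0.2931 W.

Converting, Q̇_C = 4.090 kW = 13950 Btu/h, so COP_actual = Q̇_C/Ẇ = 13950/6520 = 2.140.
In absolute terms T_C = 292.04 K and T_H = 315.93 K, so ΔT = 23.89 K.
COP_Carnot = T_C/ΔT = 292.04/23.89 = 12.22.
η_II = COP_actual/COP_Carnot = 2.140/12.22 = 0.1751.

0.175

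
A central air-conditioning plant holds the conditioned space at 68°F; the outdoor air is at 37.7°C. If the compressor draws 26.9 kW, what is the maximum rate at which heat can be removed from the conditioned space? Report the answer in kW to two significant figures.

450 kW

In absolute terms T_C = 293.15 K and T_H = 310.85 K, so ΔT = 17.70 K.
COP_Carnot = T_C/ΔT = 293.15/17.70 = 16.56.
Q̇_max = COP_Carnot × Ẇ = 16.56 × 26.90 kW = 445.5 kW.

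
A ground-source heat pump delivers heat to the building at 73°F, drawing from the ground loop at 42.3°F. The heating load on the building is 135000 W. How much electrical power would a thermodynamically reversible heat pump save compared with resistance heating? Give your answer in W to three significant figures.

127000 W

In absolute terms T_C = 278.87 K and T_H = 295.93 K, so ΔT = 17.06 K.
COP_Carnot = T_H/ΔT = 295.93/17.06 = 17.35.
Resistance heating needs Ẇ_res = Q̇_H = 135000 W; the reversible heat pump needs only Ẇ_hp = Q̇_H/COP = 7781 W.
Saving = 135000 − 7781 = 127200 W.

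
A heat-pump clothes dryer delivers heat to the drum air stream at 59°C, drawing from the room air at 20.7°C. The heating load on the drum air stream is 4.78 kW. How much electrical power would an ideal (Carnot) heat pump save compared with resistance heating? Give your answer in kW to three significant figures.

In absolute terms T_C = 293.85 K and T_H = 332.15 K, so ΔT = 38.30 K.
COP_Carnot = T_H/ΔT = 332.15/38.30 = 8.672.
Resistance heating needs Ẇ_res = Q̇_H = 4.780 kW; the reversible heat pump needs only Ẇ_hp = Q̇_H/COP = 0.5512 kW.
Saving = 4.780 − 0.5512 = 4.229 kW.

4.23 kW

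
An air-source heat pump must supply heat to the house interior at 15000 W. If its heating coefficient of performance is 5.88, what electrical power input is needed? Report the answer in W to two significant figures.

2600 W

Ẇ = Q̇_H/COP_HP = 15000/5.88 = 2551 W.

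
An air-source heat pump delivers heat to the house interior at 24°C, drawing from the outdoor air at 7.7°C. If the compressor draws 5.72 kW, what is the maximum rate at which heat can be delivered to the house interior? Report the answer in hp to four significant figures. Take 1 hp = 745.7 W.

In absolute terms T_C = 280.85 K and T_H = 297.15 K, so ΔT = 16.30 K.
COP_Carnot = T_H/ΔT = 297.15/16.30 = 18.23.
Q̇_max = COP_Carnot × Ẇ = 18.23 × 5.720 kW = 104.3 kW = 139.8 hp.

139.8 hp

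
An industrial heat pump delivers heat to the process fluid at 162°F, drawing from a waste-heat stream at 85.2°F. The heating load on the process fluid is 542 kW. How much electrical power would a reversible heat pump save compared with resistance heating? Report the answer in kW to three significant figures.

In absolute terms T_C = 302.71 K and T_H = 345.37 K, so ΔT = 42.67 K.
COP_Carnot = T_H/ΔT = 345.37/42.67 = 8.095.
Resistance heating needs Ẇ_res = Q̇_H = 542.0 kW; the reversible heat pump needs only Ẇ_hp = Q̇_H/COP = 66.96 kW.
Saving = 542.0 − 66.96 = 475.0 kW.

475 kW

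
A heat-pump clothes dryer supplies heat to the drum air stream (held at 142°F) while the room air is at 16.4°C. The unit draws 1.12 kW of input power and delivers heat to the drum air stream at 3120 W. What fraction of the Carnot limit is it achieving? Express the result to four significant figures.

0.3726

Converting, Q̇_H = 3120 W = 3.120 kW, so COP_actual = Q̇_H/Ẇ = 3.120/1.120 = 2.786.
In absolute terms T_C = 289.55 K and T_H = 334.26 K, so ΔT = 44.71 K.
COP_Carnot = T_H/ΔT = 334.26/44.71 = 7.476.
η_II = COP_actual/COP_Carnot = 2.786/7.476 = 0.3726.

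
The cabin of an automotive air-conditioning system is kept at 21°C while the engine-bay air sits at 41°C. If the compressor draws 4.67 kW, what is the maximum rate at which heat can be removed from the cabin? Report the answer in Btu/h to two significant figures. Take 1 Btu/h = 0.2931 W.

In absolute terms T_C = 294.15 K and T_H = 314.15 K, so ΔT = 20.00 K.
COP_Carnot = T_C/ΔT = 294.15/20.00 = 14.71.
Q̇_max = COP_Carnot × Ẇ = 14.71 × 4.670 kW = 68.68 kW = 234300 Btu/h.

230000 Btu/h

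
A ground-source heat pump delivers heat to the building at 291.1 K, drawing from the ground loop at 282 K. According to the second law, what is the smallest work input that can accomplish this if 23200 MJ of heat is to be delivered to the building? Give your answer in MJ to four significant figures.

The reservoir spacing is ΔT = 291.1 − 282 = 9.100 K.
The reversible limit is COP_HP = T_H/ΔT = 31.99, so W_min = Q_H/COP = Q_H·ΔT/T_H.
W_min = 23200 × 9.100/291.10 = 725.2 MJ.

725.2 MJ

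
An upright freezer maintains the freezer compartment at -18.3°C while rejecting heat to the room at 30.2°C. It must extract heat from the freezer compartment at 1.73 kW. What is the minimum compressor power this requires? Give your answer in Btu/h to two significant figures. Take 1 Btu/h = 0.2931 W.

In absolute terms T_C = 254.85 K and T_H = 303.35 K, so ΔT = 48.50 K.
COP_Carnot = T_C/ΔT = 254.85/48.50 = 5.255.
Ẇ_min = Q̇/COP_Carnot = 1.730/5.255 = 0.3292 kW = 1123 Btu/h.

1100 Btu/h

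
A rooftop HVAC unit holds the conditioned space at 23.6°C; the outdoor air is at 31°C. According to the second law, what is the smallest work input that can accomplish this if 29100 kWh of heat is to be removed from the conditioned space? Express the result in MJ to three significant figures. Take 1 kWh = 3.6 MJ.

In absolute terms T_C = 296.75 K and T_H = 304.15 K, so ΔT = 7.400 K.
The reversible limit is COP_R = T_C/ΔT = 40.10, so W_min = Q_C/COP = Q_C·ΔT/T_C.
W_min = 29100 × 7.400/296.75 = 725.7 kWh = 2612 MJ.

2610 MJ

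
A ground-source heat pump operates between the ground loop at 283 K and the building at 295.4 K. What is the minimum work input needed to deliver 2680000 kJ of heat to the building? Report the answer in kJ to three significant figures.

112000 kJ

The reservoir spacing is ΔT = 295.4 − 283 = 12.40 K.
The reversible limit is COP_HP = T_H/ΔT = 23.82, so W_min = Q_H/COP = Q_H·ΔT/T_H.
W_min = 2680000 × 12.40/295.40 = 112500 kJ.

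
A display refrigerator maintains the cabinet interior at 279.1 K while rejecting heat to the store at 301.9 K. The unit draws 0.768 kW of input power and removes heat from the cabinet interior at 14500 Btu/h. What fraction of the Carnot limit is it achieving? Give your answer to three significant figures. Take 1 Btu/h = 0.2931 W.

Converting, Q̇_C = 14500 Btu/h = 4.250 kW, so COP_actual = Q̇_C/Ẇ = 4.250/0.7680 = 5.534.
The reservoir spacing is ΔT = 301.9 − 279.1 = 22.80 K.
COP_Carnot = T_C/ΔT = 279.10/22.80 = 12.24.
η_II = COP_actual/COP_Carnot = 5.534/12.24 = 0.4521.

0.452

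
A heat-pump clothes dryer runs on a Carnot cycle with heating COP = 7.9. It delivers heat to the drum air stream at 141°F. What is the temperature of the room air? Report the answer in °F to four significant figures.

COP_HP = T_H/(T_H − T_C) gives T_H − T_C = T_H/COP.
With T_H = 333.71 K, T_C = 333.71 × (1 − 1/7.9) = 291.46 K.
Converting, 291.46 K = 64.97°F.

64.97 °F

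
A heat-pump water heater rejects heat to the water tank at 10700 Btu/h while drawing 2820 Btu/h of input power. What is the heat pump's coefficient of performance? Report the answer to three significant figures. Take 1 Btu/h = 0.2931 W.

3.79

The first law gives Q̇_H = Q̇_C + Ẇ, so the three rates are Q̇_C = 7880, Q̇_H = 10700, Ẇ = 2820 Btu/h.
COP_HP = Q̇_H/Ẇ = 10700/2820 = 3.794.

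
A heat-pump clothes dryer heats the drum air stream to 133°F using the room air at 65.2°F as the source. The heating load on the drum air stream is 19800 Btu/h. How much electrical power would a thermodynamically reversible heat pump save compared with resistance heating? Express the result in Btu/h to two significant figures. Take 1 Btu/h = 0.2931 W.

18000 Btu/h

In absolute terms T_C = 291.59 K and T_H = 329.26 K, so ΔT = 37.67 K.
COP_Carnot = T_H/ΔT = 329.26/37.67 = 8.741.
Resistance heating needs Ẇ_res = Q̇_H = 19800 Btu/h; the reversible heat pump needs only Ẇ_hp = Q̇_H/COP = 2265 Btu/h.
Saving = 19800 − 2265 = 17530 Btu/h.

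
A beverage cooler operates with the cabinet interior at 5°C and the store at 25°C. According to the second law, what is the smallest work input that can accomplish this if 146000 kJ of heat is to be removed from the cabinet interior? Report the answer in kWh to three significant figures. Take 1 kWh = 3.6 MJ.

2.92 kWh

In absolute terms T_C = 278.15 K and T_H = 298.15 K, so ΔT = 20.00 K.
The reversible limit is COP_R = T_C/ΔT = 13.91, so W_min = Q_C/COP = Q_C·ΔT/T_C.
W_min = 146000 × 20.00/278.15 = 10500 kJ = 2.916 kWh.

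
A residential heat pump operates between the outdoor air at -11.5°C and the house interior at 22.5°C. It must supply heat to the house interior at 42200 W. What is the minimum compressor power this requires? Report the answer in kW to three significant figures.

In absolute terms T_C = 261.65 K and T_H = 295.65 K, so ΔT = 34.00 K.
COP_Carnot = T_H/ΔT = 295.65/34.00 = 8.696.
Ẇ_min = Q̇/COP_Carnot = 42200/8.696 = 4853 W = 4.853 kW.

4.85 kW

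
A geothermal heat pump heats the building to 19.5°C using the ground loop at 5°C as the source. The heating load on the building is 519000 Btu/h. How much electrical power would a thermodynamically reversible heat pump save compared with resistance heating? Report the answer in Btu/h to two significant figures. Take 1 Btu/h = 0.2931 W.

In absolute terms T_C = 278.15 K and T_H = 292.65 K, so ΔT = 14.50 K.
COP_Carnot = T_H/ΔT = 292.65/14.50 = 20.18.
Resistance heating needs Ẇ_res = Q̇_H = 519000 Btu/h; the reversible heat pump needs only Ẇ_hp = Q̇_H/COP = 25720 Btu/h.
Saving = 519000 − 25720 = 493300 Btu/h.

490000 Btu/h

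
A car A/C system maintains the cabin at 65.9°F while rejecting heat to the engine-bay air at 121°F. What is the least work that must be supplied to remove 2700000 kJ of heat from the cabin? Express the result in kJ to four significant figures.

283100 kJ

In absolute terms T_C = 291.98 K and T_H = 322.59 K, so ΔT = 30.61 K.
The reversible limit is COP_R = T_C/ΔT = 9.538, so W_min = Q_C/COP = Q_C·ΔT/T_C.
W_min = 2700000 × 30.61/291.98 = 283100 kJ.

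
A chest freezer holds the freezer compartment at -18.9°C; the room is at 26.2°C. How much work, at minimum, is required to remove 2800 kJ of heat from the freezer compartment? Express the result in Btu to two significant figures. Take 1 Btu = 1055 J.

470 Btu

In absolute terms T_C = 254.25 K and T_H = 299.35 K, so ΔT = 45.10 K.
The reversible limit is COP_R = T_C/ΔT = 5.637, so W_min = Q_C/COP = Q_C·ΔT/T_C.
W_min = 2800 × 45.10/254.25 = 496.7 kJ = 470.8 Btu.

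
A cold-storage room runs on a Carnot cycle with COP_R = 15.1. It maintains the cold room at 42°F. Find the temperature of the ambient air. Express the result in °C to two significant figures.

COP_R = T_C/(T_H − T_C) gives T_H − T_C = T_C/COP.
With T_C = 278.71 K, T_H = 278.71 × (1 + 1/15.1) = 297.16 K.
Converting, 297.16 K = 24.01°C.

24 °C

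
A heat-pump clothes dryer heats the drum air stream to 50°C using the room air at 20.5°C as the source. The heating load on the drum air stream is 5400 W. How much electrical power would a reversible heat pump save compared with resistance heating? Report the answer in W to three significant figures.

4910 W

In absolute terms T_C = 293.65 K and T_H = 323.15 K, so ΔT = 29.50 K.
COP_Carnot = T_H/ΔT = 323.15/29.50 = 10.95.
Resistance heating needs Ẇ_res = Q̇_H = 5400 W; the reversible heat pump needs only Ẇ_hp = Q̇_H/COP = 493.0 W.
Saving = 5400 − 493.0 = 4907 W.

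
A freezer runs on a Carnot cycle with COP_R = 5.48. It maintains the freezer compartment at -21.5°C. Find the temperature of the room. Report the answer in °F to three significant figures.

COP_R = T_C/(T_H − T_C) gives T_H − T_C = T_C/COP.
With T_C = 251.65 K, T_H = 251.65 × (1 + 1/5.48) = 297.57 K.
Converting, 297.57 K = 75.96°F.

76.0 °F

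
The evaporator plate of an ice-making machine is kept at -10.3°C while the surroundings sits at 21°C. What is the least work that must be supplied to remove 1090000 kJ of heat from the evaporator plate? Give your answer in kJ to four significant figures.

129800 kJ

In absolute terms T_C = 262.85 K and T_H = 294.15 K, so ΔT = 31.30 K.
The reversible limit is COP_R = T_C/ΔT = 8.398, so W_min = Q_C/COP = Q_C·ΔT/T_C.
W_min = 1090000 × 31.30/262.85 = 129800 kJ.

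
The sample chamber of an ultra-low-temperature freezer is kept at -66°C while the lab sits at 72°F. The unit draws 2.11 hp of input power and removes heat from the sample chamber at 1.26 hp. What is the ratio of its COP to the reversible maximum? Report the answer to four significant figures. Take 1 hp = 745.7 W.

0.2543

COP_actual = Q̇_C/Ẇ = 1.260/2.110 = 0.5972.
In absolute terms T_C = 207.15 K and T_H = 295.37 K, so ΔT = 88.22 K.
COP_Carnot = T_C/ΔT = 207.15/88.22 = 2.348.
η_II = COP_actual/COP_Carnot = 0.5972/2.348 = 0.2543.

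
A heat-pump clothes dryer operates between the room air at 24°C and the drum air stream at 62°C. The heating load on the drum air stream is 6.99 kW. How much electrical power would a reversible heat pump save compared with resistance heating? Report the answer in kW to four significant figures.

6.197 kW

In absolute terms T_C = 297.15 K and T_H = 335.15 K, so ΔT = 38.00 K.
COP_Carnot = T_H/ΔT = 335.15/38.00 = 8.820.
Resistance heating needs Ẇ_res = Q̇_H = 6.990 kW; the reversible heat pump needs only Ẇ_hp = Q̇_H/COP = 0.7925 kW.
Saving = 6.990 − 0.7925 = 6.197 kW.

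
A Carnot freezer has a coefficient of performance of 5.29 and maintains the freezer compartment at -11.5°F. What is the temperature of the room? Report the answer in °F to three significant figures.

73.2 °F

COP_R = T_C/(T_H − T_C) gives T_H − T_C = T_C/COP.
With T_C = 248.98 K, T_H = 248.98 × (1 + 1/5.29) = 296.05 K.
Converting, 296.05 K = 73.22°F.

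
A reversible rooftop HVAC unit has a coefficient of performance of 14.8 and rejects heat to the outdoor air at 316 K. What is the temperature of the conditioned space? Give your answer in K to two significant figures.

300 K

For a Carnot refrigerator COP_R = T_C/(T_H − T_C), so T_C = COP·T_H/(1 + COP).
With T_H = 316.00 K, T_C = 14.8 × 316.00/15.80 = 296.00 K.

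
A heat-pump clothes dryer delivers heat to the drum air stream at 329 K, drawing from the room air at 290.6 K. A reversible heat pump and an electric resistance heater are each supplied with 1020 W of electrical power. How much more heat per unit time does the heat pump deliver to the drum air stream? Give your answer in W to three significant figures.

The reservoir spacing is ΔT = 329 − 290.6 = 38.40 K.
COP_Carnot = T_H/ΔT = 329.00/38.40 = 8.568.
The heat pump delivers Q̇_H = COP × Ẇ = 8739 W; the resistance heater delivers Ẇ = 1020 W.
Extra = (COP − 1)·Ẇ = 7719 W.

7720 W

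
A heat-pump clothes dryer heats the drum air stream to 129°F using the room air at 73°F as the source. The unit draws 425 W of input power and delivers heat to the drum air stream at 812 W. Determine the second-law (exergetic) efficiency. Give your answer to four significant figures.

COP_actual = Q̇_H/Ẇ = 812.0/425.0 = 1.911.
In absolute terms T_C = 295.93 K and T_H = 327.04 K, so ΔT = 31.11 K.
COP_Carnot = T_H/ΔT = 327.04/31.11 = 10.51.
η_II = COP_actual/COP_Carnot = 1.911/10.51 = 0.1818.

0.1818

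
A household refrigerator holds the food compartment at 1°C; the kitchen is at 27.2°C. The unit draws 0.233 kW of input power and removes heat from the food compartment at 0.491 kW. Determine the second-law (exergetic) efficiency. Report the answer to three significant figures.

COP_actual = Q̇_C/Ẇ = 0.4910/0.2330 = 2.107.
In absolute terms T_C = 274.15 K and T_H = 300.35 K, so ΔT = 26.20 K.
COP_Carnot = T_C/ΔT = 274.15/26.20 = 10.46.
η_II = COP_actual/COP_Carnot = 2.107/10.46 = 0.2014.

0.201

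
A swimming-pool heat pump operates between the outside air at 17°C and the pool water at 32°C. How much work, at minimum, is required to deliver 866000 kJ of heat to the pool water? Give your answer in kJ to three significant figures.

42600 kJ

In absolute terms T_C = 290.15 K and T_H = 305.15 K, so ΔT = 15.00 K.
The reversible limit is COP_HP = T_H/ΔT = 20.34, so W_min = Q_H/COP = Q_H·ΔT/T_H.
W_min = 866000 × 15.00/305.15 = 42570 kJ.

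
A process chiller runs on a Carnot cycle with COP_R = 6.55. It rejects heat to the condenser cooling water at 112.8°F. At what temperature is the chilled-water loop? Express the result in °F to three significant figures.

37.0 °F

For a Carnot refrigerator COP_R = T_C/(T_H − T_C), so T_C = COP·T_H/(1 + COP).
With T_H = 318.04 K, T_C = 6.55 × 318.04/7.550 = 275.91 K.
Converting, 275.91 K = 36.98°F.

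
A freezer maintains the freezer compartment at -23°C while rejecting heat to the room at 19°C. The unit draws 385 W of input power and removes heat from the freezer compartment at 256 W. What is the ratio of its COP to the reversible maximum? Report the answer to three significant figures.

0.112

COP_actual = Q̇_C/Ẇ = 256.0/385.0 = 0.6649.
In absolute terms T_C = 250.15 K and T_H = 292.15 K, so ΔT = 42.00 K.
COP_Carnot = T_C/ΔT = 250.15/42.00 = 5.956.
η_II = COP_actual/COP_Carnot = 0.6649/5.956 = 0.1116.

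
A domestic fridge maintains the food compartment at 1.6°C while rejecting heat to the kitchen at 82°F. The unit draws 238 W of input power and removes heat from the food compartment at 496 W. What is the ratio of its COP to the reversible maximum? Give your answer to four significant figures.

0.1986

COP_actual = Q̇_C/Ẇ = 496.0/238.0 = 2.084.
In absolute terms T_C = 274.75 K and T_H = 300.93 K, so ΔT = 26.18 K.
COP_Carnot = T_C/ΔT = 274.75/26.18 = 10.50.
η_II = COP_actual/COP_Carnot = 2.084/10.50 = 0.1986.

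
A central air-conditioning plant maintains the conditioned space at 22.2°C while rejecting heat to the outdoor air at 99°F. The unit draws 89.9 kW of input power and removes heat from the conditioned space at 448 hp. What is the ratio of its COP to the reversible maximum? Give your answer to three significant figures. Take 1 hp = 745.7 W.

Converting, Q̇_C = 448.0 hp = 334.1 kW, so COP_actual = Q̇_C/Ẇ = 334.1/89.90 = 3.716.
In absolute terms T_C = 295.35 K and T_H = 310.37 K, so ΔT = 15.02 K.
COP_Carnot = T_C/ΔT = 295.35/15.02 = 19.66.
η_II = COP_actual/COP_Carnot = 3.716/19.66 = 0.1890.

0.189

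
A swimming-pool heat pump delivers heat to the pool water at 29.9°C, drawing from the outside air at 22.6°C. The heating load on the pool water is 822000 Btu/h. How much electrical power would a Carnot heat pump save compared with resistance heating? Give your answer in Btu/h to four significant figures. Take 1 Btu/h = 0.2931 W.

In absolute terms T_C = 295.75 K and T_H = 303.05 K, so ΔT = 7.300 K.
COP_Carnot = T_H/ΔT = 303.05/7.300 = 41.51.
Resistance heating needs Ẇ_res = Q̇_H = 822000 Btu/h; the reversible heat pump needs only Ẇ_hp = Q̇_H/COP = 19800 Btu/h.
Saving = 822000 − 19800 = 802200 Btu/h.

802200 Btu/h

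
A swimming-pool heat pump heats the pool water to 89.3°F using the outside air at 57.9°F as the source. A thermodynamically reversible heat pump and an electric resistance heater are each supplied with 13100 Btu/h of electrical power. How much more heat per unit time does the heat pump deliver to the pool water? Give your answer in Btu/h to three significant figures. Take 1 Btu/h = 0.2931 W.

In absolute terms T_C = 287.54 K and T_H = 304.98 K, so ΔT = 17.44 K.
COP_Carnot = T_H/ΔT = 304.98/17.44 = 17.48.
The heat pump delivers Q̇_H = COP × Ẇ = 229000 Btu/h; the resistance heater delivers Ẇ = 13100 Btu/h.
Extra = (COP − 1)·Ẇ = 215900 Btu/h.

216000 Btu/h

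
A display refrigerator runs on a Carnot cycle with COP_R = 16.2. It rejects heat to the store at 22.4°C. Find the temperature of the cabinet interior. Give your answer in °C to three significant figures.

For a Carnot refrigerator COP_R = T_C/(T_H − T_C), so T_C = COP·T_H/(1 + COP).
With T_H = 295.55 K, T_C = 16.2 × 295.55/17.20 = 278.37 K.
Converting, 278.37 K = 5.22°C.

5.22 °C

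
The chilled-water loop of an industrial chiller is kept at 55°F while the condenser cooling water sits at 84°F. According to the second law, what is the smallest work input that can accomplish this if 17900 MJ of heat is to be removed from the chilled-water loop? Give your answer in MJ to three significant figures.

1010 MJ

In absolute terms T_C = 285.93 K and T_H = 302.04 K, so ΔT = 16.11 K.
The reversible limit is COP_R = T_C/ΔT = 17.75, so W_min = Q_C/COP = Q_C·ΔT/T_C.
W_min = 17900 × 16.11/285.93 = 1009 MJ.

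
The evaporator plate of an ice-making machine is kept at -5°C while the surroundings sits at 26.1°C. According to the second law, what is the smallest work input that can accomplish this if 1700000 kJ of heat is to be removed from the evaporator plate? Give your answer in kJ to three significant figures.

197000 kJ

In absolute terms T_C = 268.15 K and T_H = 299.25 K, so ΔT = 31.10 K.
The reversible limit is COP_R = T_C/ΔT = 8.622, so W_min = Q_C/COP = Q_C·ΔT/T_C.
W_min = 1700000 × 31.10/268.15 = 197200 kJ.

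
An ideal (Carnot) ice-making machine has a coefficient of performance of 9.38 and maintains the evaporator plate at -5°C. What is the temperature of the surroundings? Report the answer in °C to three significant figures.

COP_R = T_C/(T_H − T_C) gives T_H − T_C = T_C/COP.
With T_C = 268.15 K, T_H = 268.15 × (1 + 1/9.38) = 296.74 K.
Converting, 296.74 K = 23.59°C.

23.6 °C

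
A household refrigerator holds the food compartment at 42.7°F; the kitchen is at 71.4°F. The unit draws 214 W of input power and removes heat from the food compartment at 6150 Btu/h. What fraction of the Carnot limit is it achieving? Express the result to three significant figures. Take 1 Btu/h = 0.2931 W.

0.481

Converting, Q̇_C = 6150 Btu/h = 1803 W, so COP_actual = Q̇_C/Ẇ = 1803/214.0 = 8.423.
In absolute terms T_C = 279.09 K and T_H = 295.04 K, so ΔT = 15.94 K.
COP_Carnot = T_C/ΔT = 279.09/15.94 = 17.50.
η_II = COP_actual/COP_Carnot = 8.423/17.50 = 0.4812.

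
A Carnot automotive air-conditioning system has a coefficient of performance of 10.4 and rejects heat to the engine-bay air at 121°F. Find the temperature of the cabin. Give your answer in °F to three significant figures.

70.1 °F

For a Carnot refrigerator COP_R = T_C/(T_H − T_C), so T_C = COP·T_H/(1 + COP).
With T_H = 322.59 K, T_C = 10.4 × 322.59/11.40 = 294.30 K.
Converting, 294.30 K = 70.06°F.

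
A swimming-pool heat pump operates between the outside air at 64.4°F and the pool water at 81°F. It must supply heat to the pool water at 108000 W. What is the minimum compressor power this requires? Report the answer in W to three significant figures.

In absolute terms T_C = 291.15 K and T_H = 300.37 K, so ΔT = 9.222 K.
COP_Carnot = T_H/ΔT = 300.37/9.222 = 32.57.
Ẇ_min = Q̇/COP_Carnot = 108000/32.57 = 3316 W.

3320 W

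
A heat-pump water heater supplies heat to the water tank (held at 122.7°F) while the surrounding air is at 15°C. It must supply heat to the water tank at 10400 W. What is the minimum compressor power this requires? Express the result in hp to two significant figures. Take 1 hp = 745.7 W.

In absolute terms T_C = 288.15 K and T_H = 323.54 K, so ΔT = 35.39 K.
COP_Carnot = T_H/ΔT = 323.54/35.39 = 9.142.
Ẇ_min = Q̇/COP_Carnot = 10400/9.142 = 1138 W = 1.525 hp.

1.5 hp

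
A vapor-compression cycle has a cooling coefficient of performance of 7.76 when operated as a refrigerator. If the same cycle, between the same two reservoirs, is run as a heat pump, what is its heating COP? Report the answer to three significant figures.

8.76

The first law on one cycle gives Q_H = Q_C + W, so Q_H/W = Q_C/W + 1.
COP_HP = COP_R + 1 = 7.76 + 1 = 8.76.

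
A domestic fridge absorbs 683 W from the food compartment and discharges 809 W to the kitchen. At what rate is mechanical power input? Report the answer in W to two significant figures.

130 W

For a cyclic device the first law requires Q̇_H = Q̇_C + Ẇ.
Ẇ = Q̇_H − Q̇_C = 126.0 W.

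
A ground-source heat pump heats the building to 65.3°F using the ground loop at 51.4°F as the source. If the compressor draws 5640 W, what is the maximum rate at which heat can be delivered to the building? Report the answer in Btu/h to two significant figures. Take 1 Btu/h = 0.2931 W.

730000 Btu/h

In absolute terms T_C = 283.93 K and T_H = 291.65 K, so ΔT = 7.722 K.
COP_Carnot = T_H/ΔT = 291.65/7.722 = 37.77.
Q̇_max = COP_Carnot × Ẇ = 37.77 × 5640 W = 213000 W = 726700 Btu/h.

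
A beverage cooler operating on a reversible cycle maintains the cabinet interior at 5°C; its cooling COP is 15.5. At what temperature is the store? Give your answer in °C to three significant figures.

COP_R = T_C/(T_H − T_C) gives T_H − T_C = T_C/COP.
With T_C = 278.15 K, T_H = 278.15 × (1 + 1/15.5) = 296.10 K.
Converting, 296.10 K = 22.95°C.

22.9 °C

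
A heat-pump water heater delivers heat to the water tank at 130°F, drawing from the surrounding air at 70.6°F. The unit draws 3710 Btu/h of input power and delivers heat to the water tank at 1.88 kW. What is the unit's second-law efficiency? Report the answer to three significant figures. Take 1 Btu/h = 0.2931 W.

Converting, Q̇_H = 1.880 kW = 6414 Btu/h, so COP_actual = Q̇_H/Ẇ = 6414/3710 = 1.729.
In absolute terms T_C = 294.59 K and T_H = 327.59 K, so ΔT = 33.00 K.
COP_Carnot = T_H/ΔT = 327.59/33.00 = 9.927.
η_II = COP_actual/COP_Carnot = 1.729/9.927 = 0.1742.

0.174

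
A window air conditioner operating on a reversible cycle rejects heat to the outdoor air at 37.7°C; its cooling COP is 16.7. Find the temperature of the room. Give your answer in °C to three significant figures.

For a Carnot refrigerator COP_R = T_C/(T_H − T_C), so T_C = COP·T_H/(1 + COP).
With T_H = 310.85 K, T_C = 16.7 × 310.85/17.70 = 293.29 K.
Converting, 293.29 K = 20.14°C.

20.1 °C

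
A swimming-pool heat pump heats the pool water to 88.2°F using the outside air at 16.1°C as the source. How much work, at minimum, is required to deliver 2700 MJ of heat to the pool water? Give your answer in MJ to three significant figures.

In absolute terms T_C = 289.25 K and T_H = 304.37 K, so ΔT = 15.12 K.
The reversible limit is COP_HP = T_H/ΔT = 20.13, so W_min = Q_H/COP = Q_H·ΔT/T_H.
W_min = 2700 × 15.12/304.37 = 134.1 MJ.

134 MJ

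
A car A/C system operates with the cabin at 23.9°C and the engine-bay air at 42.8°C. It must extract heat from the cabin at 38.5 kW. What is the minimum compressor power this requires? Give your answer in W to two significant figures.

2400 W

In absolute terms T_C = 297.05 K and T_H = 315.95 K, so ΔT = 18.90 K.
COP_Carnot = T_C/ΔT = 297.05/18.90 = 15.72.
Ẇ_min = Q̇/COP_Carnot = 38.50/15.72 = 2.450 kW = 2450 W.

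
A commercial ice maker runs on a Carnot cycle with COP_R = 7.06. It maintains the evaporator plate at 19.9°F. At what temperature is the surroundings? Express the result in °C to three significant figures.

COP_R = T_C/(T_H − T_C) gives T_H − T_C = T_C/COP.
With T_C = 266.43 K, T_H = 266.43 × (1 + 1/7.06) = 304.17 K.
Converting, 304.17 K = 31.02°C.

31.0 °C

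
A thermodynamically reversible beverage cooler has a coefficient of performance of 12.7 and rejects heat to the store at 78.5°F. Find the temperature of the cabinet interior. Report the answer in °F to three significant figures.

For a Carnot refrigerator COP_R = T_C/(T_H − T_C), so T_C = COP·T_H/(1 + COP).
With T_H = 298.98 K, T_C = 12.7 × 298.98/13.70 = 277.16 K.
Converting, 277.16 K = 39.22°F.

39.2 °F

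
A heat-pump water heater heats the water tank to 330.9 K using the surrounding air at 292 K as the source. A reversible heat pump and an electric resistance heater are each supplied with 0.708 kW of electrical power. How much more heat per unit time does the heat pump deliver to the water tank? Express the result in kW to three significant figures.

5.31 kW

The reservoir spacing is ΔT = 330.9 − 292 = 38.90 K.
COP_Carnot = T_H/ΔT = 330.90/38.90 = 8.506.
The heat pump delivers Q̇_H = COP × Ẇ = 6.023 kW; the resistance heater delivers Ẇ = 0.7080 kW.
Extra = (COP − 1)·Ẇ = 5.315 kW.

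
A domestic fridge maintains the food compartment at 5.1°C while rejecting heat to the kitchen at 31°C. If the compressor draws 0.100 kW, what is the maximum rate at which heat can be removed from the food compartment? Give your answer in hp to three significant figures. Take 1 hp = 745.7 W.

In absolute terms T_C = 278.25 K and T_H = 304.15 K, so ΔT = 25.90 K.
COP_Carnot = T_C/ΔT = 278.25/25.90 = 10.74.
Q̇_max = COP_Carnot × Ẇ = 10.74 × 0.1000 kW = 1.074 kW = 1.441 hp.

1.44 hp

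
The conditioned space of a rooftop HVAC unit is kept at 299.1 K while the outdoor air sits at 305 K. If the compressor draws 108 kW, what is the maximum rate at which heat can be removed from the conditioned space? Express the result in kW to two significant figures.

5500 kW

The reservoir spacing is ΔT = 305 − 299.1 = 5.900 K.
COP_Carnot = T_C/ΔT = 299.10/5.900 = 50.69.
Q̇_max = COP_Carnot × Ẇ = 50.69 × 108.0 kW = 5475 kW.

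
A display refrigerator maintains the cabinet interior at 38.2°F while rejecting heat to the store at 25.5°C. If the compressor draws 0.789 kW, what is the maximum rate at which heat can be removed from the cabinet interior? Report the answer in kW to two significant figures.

In absolute terms T_C = 276.59 K and T_H = 298.65 K, so ΔT = 22.06 K.
COP_Carnot = T_C/ΔT = 276.59/22.06 = 12.54.
Q̇_max = COP_Carnot × Ẇ = 12.54 × 0.7890 kW = 9.895 kW.

9.9 kW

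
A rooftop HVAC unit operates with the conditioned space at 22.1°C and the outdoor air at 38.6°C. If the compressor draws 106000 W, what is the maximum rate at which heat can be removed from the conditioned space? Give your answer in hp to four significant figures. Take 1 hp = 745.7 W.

2544 hp

In absolute terms T_C = 295.25 K and T_H = 311.75 K, so ΔT = 16.50 K.
COP_Carnot = T_C/ΔT = 295.25/16.50 = 17.89.
Q̇_max = COP_Carnot × Ẇ = 17.89 × 106000 W = 1897000 W = 2544 hp.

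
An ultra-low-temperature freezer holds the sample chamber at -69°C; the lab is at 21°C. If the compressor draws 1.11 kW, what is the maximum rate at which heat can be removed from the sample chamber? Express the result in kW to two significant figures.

2.5 kW

In absolute terms T_C = 204.15 K and T_H = 294.15 K, so ΔT = 90.00 K.
COP_Carnot = T_C/ΔT = 204.15/90.00 = 2.268.
Q̇_max = COP_Carnot × Ẇ = 2.268 × 1.110 kW = 2.518 kW.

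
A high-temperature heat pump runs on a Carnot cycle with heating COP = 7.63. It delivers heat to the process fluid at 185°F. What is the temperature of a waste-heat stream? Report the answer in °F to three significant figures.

COP_HP = T_H/(T_H − T_C) gives T_H − T_C = T_H/COP.
With T_H = 358.15 K, T_C = 358.15 × (1 − 1/7.63) = 311.21 K.
Converting, 311.21 K = 100.51°F.

101 °F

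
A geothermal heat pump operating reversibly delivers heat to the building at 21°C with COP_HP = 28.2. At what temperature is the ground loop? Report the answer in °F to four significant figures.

COP_HP = T_H/(T_H − T_C) gives T_H − T_C = T_H/COP.
With T_H = 294.15 K, T_C = 294.15 × (1 − 1/28.2) = 283.72 K.
Converting, 283.72 K = 51.02°F.

51.02 °F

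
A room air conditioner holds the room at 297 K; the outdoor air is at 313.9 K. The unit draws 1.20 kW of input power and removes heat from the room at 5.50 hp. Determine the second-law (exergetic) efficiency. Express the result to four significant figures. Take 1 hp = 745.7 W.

Converting, Q̇_C = 5.500 hp = 4.101 kW, so COP_actual = Q̇_C/Ẇ = 4.101/1.200 = 3.418.
The reservoir spacing is ΔT = 313.9 − 297 = 16.90 K.
COP_Carnot = T_C/ΔT = 297.00/16.90 = 17.57.
η_II = COP_actual/COP_Carnot = 3.418/17.57 = 0.1945.

0.1945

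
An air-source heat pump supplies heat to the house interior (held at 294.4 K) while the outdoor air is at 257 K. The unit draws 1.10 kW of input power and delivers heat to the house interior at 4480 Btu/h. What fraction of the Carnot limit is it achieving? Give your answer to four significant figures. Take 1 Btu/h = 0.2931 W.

Converting, Q̇_H = 4480 Btu/h = 1.313 kW, so COP_actual = Q̇_H/Ẇ = 1.313/1.100 = 1.194.
The reservoir spacing is ΔT = 294.4 − 257 = 37.40 K.
COP_Carnot = T_H/ΔT = 294.40/37.40 = 7.872.
η_II = COP_actual/COP_Carnot = 1.194/7.872 = 0.1516.

0.1516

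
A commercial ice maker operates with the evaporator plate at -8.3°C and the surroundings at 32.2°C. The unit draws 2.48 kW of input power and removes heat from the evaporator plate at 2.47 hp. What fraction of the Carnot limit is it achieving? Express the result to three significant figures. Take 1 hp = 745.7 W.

Converting, Q̇_C = 2.470 hp = 1.842 kW, so COP_actual = Q̇_C/Ẇ = 1.842/2.480 = 0.7427.
In absolute terms T_C = 264.85 K and T_H = 305.35 K, so ΔT = 40.50 K.
COP_Carnot = T_C/ΔT = 264.85/40.50 = 6.540.
η_II = COP_actual/COP_Carnot = 0.7427/6.540 = 0.1136.

0.114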